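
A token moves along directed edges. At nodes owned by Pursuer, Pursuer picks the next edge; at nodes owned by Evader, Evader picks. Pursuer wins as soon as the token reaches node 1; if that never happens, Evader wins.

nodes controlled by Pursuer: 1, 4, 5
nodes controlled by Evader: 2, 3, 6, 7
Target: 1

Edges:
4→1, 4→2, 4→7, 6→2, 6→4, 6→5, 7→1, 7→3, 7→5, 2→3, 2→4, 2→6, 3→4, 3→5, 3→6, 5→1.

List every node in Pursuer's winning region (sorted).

1, 4, 5

A0 = {1}
A1: add {4, 5} — 4 (Pursuer) has 4→1; 5 (Pursuer) has 5→1.
A2 = A1; e.g. 2 (Evader) can still go to 3. Fixed point.
Pursuer's winning region = {1, 4, 5}.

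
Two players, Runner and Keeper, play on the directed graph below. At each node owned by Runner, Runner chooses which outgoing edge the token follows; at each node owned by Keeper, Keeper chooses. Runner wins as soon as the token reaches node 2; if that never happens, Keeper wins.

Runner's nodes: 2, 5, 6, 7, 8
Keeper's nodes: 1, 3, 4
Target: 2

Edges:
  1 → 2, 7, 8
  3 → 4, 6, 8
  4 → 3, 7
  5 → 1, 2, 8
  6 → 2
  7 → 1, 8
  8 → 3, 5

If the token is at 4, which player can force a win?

Keeper

A0 = {2}
A1: add {5, 6} — 5 (Runner) has 5→2; 6 (Runner) has 6→2.
A2: add {8} — 8 (Runner) has 8→5.
A3: add {7} — 7 (Runner) has 7→8.
A4: add {1} — 1 (Keeper): all of {2, 7, 8} already in.
A5 = A4; e.g. 3 (Keeper) can still go to 4. Fixed point.
4 never enters the attractor, so Keeper can avoid the target forever.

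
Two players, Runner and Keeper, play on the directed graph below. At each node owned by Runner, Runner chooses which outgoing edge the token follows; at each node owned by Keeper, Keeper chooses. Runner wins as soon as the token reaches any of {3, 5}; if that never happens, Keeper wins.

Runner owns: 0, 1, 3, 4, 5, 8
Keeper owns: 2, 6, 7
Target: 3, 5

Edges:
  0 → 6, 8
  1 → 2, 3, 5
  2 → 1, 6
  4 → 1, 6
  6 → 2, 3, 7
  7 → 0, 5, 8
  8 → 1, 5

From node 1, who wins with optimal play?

A0 = {3, 5}
A1: add {1, 8} — 1 (Runner) has 1→3; 8 (Runner) has 8→5.
1 ∈ A1, so Runner can force the target.

Runner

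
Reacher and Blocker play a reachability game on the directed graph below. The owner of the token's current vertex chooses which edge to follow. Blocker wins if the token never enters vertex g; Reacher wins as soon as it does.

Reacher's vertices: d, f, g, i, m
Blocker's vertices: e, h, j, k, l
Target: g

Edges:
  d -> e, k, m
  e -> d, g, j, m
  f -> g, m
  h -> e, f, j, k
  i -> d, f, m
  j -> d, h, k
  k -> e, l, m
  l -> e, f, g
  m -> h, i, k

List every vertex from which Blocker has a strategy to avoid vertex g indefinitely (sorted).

A0 = {g}
A1: add {f} — f (Reacher) has f→g.
A2: add {i} — i (Reacher) has i→f.
A3: add {m} — m (Reacher) has m→i.
A4: add {d} — d (Reacher) has d→m.
A5 = A4; e.g. e (Blocker) can still go to j. Fixed point.
Reacher's attractor = {d, f, g, i, m}; Blocker avoids the target exactly from the complement.

e, h, j, k, l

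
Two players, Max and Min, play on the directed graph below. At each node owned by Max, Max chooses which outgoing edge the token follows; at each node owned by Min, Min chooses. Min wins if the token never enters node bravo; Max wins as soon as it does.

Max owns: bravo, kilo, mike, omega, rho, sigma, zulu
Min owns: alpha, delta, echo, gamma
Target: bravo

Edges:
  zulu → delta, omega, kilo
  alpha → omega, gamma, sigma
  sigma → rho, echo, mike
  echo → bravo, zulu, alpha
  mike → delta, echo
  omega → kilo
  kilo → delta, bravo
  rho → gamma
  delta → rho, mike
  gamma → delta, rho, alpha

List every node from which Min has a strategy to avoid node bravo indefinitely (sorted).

alpha, delta, echo, gamma, mike, rho, sigma

A0 = {bravo}
A1: add {kilo} — kilo (Max) has kilo→bravo.
A2: add {omega, zulu} — omega (Max) has omega→kilo; zulu (Max) has zulu→kilo.
A3 = A2; e.g. delta (Min) can still go to rho. Fixed point.
Max's attractor = {bravo, kilo, omega, zulu}; Min avoids the target exactly from the complement.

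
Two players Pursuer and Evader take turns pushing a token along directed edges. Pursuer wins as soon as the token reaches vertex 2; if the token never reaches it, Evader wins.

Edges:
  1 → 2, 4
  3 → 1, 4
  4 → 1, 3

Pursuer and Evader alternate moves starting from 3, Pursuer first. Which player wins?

Track states (vertex, player-to-move).
A0 = {(2,Pursuer), (2,Evader)}
A1: add {(1,Pursuer)}.
A2 = A1; e.g. (1,Evader) stays out. (3,Pursuer) never enters ⇒ Evader avoids the target.

Evader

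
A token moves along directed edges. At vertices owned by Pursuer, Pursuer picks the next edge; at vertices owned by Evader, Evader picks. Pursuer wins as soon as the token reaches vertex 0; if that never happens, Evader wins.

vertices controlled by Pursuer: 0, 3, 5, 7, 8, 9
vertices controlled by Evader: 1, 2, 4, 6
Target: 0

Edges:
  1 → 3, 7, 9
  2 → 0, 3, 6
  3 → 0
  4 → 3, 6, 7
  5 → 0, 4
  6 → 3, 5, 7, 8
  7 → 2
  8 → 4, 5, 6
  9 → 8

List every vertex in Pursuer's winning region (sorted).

0, 3, 5, 8, 9

A0 = {0}
A1: add {3, 5} — 3 (Pursuer) has 3→0; 5 (Pursuer) has 5→0.
A2: add {8} — 8 (Pursuer) has 8→5.
A3: add {9} — 9 (Pursuer) has 9→8.
A4 = A3; e.g. 1 (Evader) can still go to 7. Fixed point.
Pursuer's winning region = {0, 3, 5, 8, 9}.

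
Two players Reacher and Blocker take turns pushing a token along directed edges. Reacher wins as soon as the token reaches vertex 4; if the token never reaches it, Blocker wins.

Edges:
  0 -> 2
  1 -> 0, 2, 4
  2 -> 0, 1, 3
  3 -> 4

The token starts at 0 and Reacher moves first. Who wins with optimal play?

Track states (vertex, player-to-move).
A0 = {(4,Reacher), (4,Blocker)}
A1: add {(1,Reacher), (3,Reacher), (3,Blocker)}.
A2: add {(2,Reacher)}.
A3: add {(0,Blocker)}.
A4 = A3; e.g. (0,Reacher) stays out. (0,Reacher) never enters ⇒ Blocker avoids the target.

Blocker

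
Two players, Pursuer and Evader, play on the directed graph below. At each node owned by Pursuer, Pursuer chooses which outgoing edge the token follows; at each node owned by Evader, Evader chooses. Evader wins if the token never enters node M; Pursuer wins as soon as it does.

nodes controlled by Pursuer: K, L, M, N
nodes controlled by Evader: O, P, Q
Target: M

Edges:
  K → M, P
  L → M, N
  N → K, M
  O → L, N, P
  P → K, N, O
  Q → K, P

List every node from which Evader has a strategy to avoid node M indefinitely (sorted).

A0 = {M}
A1: add {K, L, N} — K (Pursuer) has K→M; L (Pursuer) has L→M; N (Pursuer) has N→M.
A2 = A1; e.g. O (Evader) can still go to P. Fixed point.
Pursuer's attractor = {K, L, M, N}; Evader avoids the target exactly from the complement.

O, P, Q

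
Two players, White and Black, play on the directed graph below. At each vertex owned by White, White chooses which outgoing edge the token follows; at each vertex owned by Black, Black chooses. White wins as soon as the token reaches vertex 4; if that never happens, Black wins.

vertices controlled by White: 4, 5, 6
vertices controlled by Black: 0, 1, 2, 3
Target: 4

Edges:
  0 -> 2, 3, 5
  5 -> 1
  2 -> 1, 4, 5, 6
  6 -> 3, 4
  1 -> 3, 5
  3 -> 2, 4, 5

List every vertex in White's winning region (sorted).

A0 = {4}
A1: add {6} — 6 (White) has 6→4.
A2 = A1; e.g. 0 (Black) can still go to 2. Fixed point.
White's winning region = {4, 6}.

4, 6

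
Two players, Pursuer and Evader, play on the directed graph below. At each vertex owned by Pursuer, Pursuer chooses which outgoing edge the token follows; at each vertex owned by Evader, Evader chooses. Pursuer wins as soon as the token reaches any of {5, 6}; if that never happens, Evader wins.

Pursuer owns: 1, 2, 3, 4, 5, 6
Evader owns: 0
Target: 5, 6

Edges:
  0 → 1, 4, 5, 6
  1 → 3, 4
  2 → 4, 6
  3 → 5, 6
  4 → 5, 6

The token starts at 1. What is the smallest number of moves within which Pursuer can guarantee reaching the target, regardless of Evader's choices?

2

A0 = {5, 6}
A1: add {2, 3, 4} — 2 (Pursuer) has 2→6; 3 (Pursuer) has 3→5; 4 (Pursuer) has 4→5.
A2: add {1} — 1 (Pursuer) has 1→3.
1 enters the attractor at level 2, so Pursuer can force the target in 2 moves from there.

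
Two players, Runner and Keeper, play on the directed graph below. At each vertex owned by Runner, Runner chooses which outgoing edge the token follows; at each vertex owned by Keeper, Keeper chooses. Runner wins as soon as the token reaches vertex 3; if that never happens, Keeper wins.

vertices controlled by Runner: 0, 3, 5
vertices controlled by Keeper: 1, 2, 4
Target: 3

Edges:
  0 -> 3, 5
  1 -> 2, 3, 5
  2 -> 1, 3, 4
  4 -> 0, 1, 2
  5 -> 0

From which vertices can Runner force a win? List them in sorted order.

0, 3, 5

A0 = {3}
A1: add {0} — 0 (Runner) has 0→3.
A2: add {5} — 5 (Runner) has 5→0.
A3 = A2; e.g. 1 (Keeper) can still go to 2. Fixed point.
Runner's winning region = {0, 3, 5}.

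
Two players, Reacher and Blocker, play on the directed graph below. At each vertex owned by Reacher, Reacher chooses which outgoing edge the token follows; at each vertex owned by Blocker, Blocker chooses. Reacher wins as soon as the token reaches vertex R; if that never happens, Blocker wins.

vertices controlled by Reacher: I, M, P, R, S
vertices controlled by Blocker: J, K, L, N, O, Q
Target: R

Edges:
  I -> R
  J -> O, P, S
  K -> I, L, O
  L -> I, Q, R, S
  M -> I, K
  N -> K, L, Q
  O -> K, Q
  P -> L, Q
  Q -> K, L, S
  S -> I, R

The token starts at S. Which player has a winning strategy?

Reacher

A0 = {R}
A1: add {I, S} — I (Reacher) has I→R; S (Reacher) has S→R.
S ∈ A1, so Reacher can force the target.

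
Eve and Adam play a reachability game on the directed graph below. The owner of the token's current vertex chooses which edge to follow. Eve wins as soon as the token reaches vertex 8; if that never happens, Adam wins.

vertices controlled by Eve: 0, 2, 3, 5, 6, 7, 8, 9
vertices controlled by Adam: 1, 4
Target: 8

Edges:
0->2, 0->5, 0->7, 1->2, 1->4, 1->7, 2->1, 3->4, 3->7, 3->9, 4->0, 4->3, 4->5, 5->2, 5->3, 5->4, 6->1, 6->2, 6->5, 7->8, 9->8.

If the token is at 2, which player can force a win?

Adam

A0 = {8}
A1: add {7, 9} — 7 (Eve) has 7→8; 9 (Eve) has 9→8.
A2: add {0, 3} — 0 (Eve) has 0→7; 3 (Eve) has 3→7.
A3: add {5} — 5 (Eve) has 5→3.
A4: add {4, 6} — 4 (Adam): all of {0, 3, 5} already in; 6 (Eve) has 6→5.
A5 = A4; e.g. 1 (Adam) can still go to 2. Fixed point.
2 never enters the attractor, so Adam can avoid the target forever.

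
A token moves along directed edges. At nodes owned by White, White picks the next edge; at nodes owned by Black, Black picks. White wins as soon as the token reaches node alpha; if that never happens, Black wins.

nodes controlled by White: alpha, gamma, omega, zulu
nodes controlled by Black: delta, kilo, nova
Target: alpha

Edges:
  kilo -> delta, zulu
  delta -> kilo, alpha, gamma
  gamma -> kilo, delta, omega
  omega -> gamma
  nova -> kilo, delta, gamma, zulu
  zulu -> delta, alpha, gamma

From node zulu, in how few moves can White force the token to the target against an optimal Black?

A0 = {alpha}
A1: add {zulu} — zulu (White) has zulu→alpha.
A2 = A1; e.g. kilo (Black) can still go to delta. Fixed point.
zulu enters the attractor at level 1, so White can force the target in 1 move from there.

1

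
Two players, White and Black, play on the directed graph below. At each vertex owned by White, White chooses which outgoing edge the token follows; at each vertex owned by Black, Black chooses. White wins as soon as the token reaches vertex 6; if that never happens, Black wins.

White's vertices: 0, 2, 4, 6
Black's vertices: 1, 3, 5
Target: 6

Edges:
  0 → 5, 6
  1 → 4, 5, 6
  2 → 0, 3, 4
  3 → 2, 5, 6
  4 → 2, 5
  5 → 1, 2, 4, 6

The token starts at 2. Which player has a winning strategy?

White

A0 = {6}
A1: add {0} — 0 (White) has 0→6.
A2: add {2} — 2 (White) has 2→0.
2 ∈ A2, so White can force the target.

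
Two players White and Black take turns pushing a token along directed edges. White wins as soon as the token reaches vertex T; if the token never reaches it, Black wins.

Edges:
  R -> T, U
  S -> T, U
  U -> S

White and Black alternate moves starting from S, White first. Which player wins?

Track states (vertex, player-to-move).
A0 = {(T,White), (T,Black)}
A1: add {(R,White), (S,White)}.
(S,White) ∈ A1 ⇒ White forces the target.

White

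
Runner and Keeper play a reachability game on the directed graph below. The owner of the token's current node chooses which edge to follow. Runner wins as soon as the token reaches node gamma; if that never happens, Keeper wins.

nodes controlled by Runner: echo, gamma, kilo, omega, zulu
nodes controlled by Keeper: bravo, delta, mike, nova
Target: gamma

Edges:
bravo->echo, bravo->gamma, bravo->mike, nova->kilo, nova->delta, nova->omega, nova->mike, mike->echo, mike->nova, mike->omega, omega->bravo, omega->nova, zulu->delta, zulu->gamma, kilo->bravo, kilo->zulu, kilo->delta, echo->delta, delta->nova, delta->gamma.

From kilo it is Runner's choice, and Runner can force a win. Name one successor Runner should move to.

zulu

A0 = {gamma}
A1: add {zulu} — zulu (Runner) has zulu→gamma.
A2: add {kilo} — kilo (Runner) has kilo→zulu.
A3 = A2; e.g. echo (Runner) has no edge into A2. Fixed point.
From kilo, successor zulu is in the attractor (rank 1); the other successors bravo, delta are not.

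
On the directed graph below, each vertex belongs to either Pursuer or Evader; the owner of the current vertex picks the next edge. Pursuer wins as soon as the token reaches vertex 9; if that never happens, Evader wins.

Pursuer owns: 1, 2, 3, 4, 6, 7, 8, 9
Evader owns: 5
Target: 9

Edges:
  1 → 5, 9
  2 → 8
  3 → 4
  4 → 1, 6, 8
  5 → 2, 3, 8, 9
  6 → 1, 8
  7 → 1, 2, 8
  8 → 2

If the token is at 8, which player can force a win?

A0 = {9}
A1: add {1} — 1 (Pursuer) has 1→9.
A2: add {4, 6, 7} — 4 (Pursuer) has 4→1; 6 (Pursuer) has 6→1; 7 (Pursuer) has 7→1.
A3: add {3} — 3 (Pursuer) has 3→4.
A4 = A3; e.g. 2 (Pursuer) has no edge into A3. Fixed point.
8 never enters the attractor, so Evader can avoid the target forever.

Evader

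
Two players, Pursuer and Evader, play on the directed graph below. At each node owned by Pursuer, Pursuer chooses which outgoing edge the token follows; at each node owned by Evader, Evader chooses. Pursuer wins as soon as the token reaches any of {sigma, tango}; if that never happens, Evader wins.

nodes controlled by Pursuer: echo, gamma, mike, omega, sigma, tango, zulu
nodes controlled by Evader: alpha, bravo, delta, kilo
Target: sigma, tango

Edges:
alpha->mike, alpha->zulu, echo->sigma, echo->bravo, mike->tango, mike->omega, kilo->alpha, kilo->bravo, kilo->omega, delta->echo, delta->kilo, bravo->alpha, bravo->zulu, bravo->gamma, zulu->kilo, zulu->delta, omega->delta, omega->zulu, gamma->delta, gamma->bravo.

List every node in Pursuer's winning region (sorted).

A0 = {sigma, tango}
A1: add {echo, mike} — echo (Pursuer) has echo→sigma; mike (Pursuer) has mike→tango.
A2 = A1; e.g. alpha (Evader) can still go to zulu. Fixed point.
Pursuer's winning region = {echo, mike, sigma, tango}.

echo, mike, sigma, tango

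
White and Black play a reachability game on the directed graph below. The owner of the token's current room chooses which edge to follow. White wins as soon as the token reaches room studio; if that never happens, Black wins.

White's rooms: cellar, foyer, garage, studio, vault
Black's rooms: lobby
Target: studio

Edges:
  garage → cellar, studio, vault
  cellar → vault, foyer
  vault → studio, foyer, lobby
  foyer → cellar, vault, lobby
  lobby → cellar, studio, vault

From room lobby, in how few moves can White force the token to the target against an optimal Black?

3

A0 = {studio}
A1: add {garage, vault} — garage (White) has garage→studio; vault (White) has vault→studio.
A2: add {cellar, foyer} — cellar (White) has cellar→vault; foyer (White) has foyer→vault.
A3: add {lobby} — lobby (Black): all of {cellar, studio, vault} already in.
A3 = all vertices. Fixed point.
lobby enters the attractor at level 3, so White can force the target in 3 moves from there.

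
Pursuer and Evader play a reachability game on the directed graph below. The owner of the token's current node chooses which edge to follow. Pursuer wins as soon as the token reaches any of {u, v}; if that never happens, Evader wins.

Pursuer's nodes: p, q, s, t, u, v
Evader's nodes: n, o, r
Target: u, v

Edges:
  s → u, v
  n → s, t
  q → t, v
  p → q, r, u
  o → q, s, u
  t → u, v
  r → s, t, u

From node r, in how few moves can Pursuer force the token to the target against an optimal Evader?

2

A0 = {u, v}
A1: add {p, q, s, t} — p (Pursuer) has p→u; q (Pursuer) has q→v; s (Pursuer) has s→u; t (Pursuer) has t→u.
A2: add {n, o, r} — n (Evader): all of {s, t} already in; o (Evader): all of {q, s, u} already in; r (Evader): all of {s, t, u} already in.
A2 = all vertices. Fixed point.
r enters the attractor at level 2, so Pursuer can force the target in 2 moves from there.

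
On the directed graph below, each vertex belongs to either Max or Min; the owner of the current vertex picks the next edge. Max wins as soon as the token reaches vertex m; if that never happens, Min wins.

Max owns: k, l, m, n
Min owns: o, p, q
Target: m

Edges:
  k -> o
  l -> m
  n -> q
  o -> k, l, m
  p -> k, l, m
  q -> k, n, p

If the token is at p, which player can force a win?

A0 = {m}
A1: add {l} — l (Max) has l→m.
A2 = A1; e.g. k (Max) has no edge into A1. Fixed point.
p never enters the attractor, so Min can avoid the target forever.

Min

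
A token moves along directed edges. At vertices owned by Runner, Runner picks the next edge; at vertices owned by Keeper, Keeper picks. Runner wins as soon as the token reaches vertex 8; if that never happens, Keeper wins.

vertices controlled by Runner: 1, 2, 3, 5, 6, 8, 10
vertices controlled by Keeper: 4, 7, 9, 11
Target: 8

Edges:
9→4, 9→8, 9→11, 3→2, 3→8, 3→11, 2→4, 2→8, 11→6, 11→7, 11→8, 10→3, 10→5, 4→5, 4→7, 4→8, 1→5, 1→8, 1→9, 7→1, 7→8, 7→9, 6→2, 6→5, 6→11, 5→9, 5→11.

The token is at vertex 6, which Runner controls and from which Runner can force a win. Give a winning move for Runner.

A0 = {8}
A1: add {1, 2, 3} — 1 (Runner) has 1→8; 2 (Runner) has 2→8; 3 (Runner) has 3→8.
A2: add {6, 10} — 6 (Runner) has 6→2; 10 (Runner) has 10→3.
A3 = A2; e.g. 4 (Keeper) can still go to 5. Fixed point.
From 6, successor 2 is in the attractor (rank 1); the other successors 5, 11 are not.

2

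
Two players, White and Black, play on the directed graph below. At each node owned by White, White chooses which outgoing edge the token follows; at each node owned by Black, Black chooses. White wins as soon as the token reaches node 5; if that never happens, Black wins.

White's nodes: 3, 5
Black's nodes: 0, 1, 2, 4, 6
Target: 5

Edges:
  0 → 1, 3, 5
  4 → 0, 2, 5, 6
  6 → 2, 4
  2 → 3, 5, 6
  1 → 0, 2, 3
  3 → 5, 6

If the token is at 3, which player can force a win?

A0 = {5}
A1: add {3} — 3 (White) has 3→5.
A2 = A1; e.g. 0 (Black) can still go to 1. Fixed point.
3 ∈ A1, so White can force the target.

White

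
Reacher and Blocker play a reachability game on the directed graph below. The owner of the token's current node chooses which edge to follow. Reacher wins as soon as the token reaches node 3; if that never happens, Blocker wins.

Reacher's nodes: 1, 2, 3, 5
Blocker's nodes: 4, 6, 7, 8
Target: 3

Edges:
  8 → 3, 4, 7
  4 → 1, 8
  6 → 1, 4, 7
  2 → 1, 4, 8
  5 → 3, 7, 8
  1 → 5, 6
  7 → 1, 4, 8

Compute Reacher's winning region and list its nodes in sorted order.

1, 2, 3, 5

A0 = {3}
A1: add {5} — 5 (Reacher) has 5→3.
A2: add {1} — 1 (Reacher) has 1→5.
A3: add {2} — 2 (Reacher) has 2→1.
A4 = A3; e.g. 4 (Blocker) can still go to 8. Fixed point.
Reacher's winning region = {1, 2, 3, 5}.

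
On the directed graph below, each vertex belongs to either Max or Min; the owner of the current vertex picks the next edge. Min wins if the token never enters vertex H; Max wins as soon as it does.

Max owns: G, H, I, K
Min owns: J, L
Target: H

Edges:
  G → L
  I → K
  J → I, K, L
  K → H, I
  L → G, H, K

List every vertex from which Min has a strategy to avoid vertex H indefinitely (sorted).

G, J, L

A0 = {H}
A1: add {K} — K (Max) has K→H.
A2: add {I} — I (Max) has I→K.
A3 = A2; e.g. G (Max) has no edge into A2. Fixed point.
Max's attractor = {H, I, K}; Min avoids the target exactly from the complement.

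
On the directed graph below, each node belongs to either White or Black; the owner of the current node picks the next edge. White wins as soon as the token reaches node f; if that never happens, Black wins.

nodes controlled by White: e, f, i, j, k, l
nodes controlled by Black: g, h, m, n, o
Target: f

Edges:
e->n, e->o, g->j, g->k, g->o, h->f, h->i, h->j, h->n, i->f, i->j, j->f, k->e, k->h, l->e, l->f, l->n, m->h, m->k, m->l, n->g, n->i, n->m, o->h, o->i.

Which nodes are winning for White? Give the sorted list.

f, i, j, l

A0 = {f}
A1: add {i, j, l} — i (White) has i→f; j (White) has j→f; l (White) has l→f.
A2 = A1; e.g. e (White) has no edge into A1. Fixed point.
White's winning region = {f, i, j, l}.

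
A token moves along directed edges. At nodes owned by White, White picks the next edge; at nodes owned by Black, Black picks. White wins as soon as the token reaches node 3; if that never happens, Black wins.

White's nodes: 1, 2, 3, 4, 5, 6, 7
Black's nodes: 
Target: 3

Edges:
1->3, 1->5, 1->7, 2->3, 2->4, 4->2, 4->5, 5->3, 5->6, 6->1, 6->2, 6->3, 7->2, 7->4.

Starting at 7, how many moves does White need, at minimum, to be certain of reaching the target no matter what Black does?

A0 = {3}
A1: add {1, 2, 5, 6} — 1 (White) has 1→3; 2 (White) has 2→3; 5 (White) has 5→3; 6 (White) has 6→3.
A2: add {4, 7} — 4 (White) has 4→2; 7 (White) has 7→2.
A2 = all vertices. Fixed point.
7 enters the attractor at level 2, so White can force the target in 2 moves from there.

2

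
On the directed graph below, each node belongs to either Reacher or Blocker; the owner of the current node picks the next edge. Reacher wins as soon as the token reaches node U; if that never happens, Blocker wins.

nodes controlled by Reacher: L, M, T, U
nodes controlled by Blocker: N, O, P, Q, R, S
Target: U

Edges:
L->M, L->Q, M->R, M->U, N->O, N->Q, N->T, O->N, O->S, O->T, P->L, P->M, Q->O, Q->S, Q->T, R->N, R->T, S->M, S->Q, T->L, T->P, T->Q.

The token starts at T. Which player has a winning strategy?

Reacher

A0 = {U}
A1: add {M} — M (Reacher) has M→U.
A2: add {L} — L (Reacher) has L→M.
A3: add {P, T} — P (Blocker): all of {L, M} already in; T (Reacher) has T→L.
A4 = A3; e.g. N (Blocker) can still go to O. Fixed point.
T ∈ A3, so Reacher can force the target.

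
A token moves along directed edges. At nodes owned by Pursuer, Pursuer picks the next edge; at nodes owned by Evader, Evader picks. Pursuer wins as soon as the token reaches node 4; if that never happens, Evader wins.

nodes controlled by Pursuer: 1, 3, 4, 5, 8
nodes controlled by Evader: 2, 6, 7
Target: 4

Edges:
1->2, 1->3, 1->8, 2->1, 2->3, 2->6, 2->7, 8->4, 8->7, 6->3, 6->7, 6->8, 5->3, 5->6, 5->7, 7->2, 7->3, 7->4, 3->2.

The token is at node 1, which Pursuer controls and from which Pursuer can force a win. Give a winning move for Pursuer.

8

A0 = {4}
A1: add {8} — 8 (Pursuer) has 8→4.
A2: add {1} — 1 (Pursuer) has 1→8.
A3 = A2; e.g. 2 (Evader) can still go to 3. Fixed point.
From 1, successor 8 is in the attractor (rank 1); the other successors 2, 3 are not.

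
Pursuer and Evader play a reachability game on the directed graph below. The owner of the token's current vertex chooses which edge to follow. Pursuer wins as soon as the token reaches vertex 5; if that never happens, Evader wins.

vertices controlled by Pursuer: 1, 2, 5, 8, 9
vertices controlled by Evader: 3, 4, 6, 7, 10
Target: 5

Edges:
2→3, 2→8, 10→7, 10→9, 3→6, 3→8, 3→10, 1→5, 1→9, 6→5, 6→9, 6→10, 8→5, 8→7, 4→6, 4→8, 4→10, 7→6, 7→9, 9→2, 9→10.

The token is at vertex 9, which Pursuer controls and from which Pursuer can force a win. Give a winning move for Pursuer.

A0 = {5}
A1: add {1, 8} — 1 (Pursuer) has 1→5; 8 (Pursuer) has 8→5.
A2: add {2} — 2 (Pursuer) has 2→8.
A3: add {9} — 9 (Pursuer) has 9→2.
A4 = A3; e.g. 3 (Evader) can still go to 6. Fixed point.
From 9, successor 2 is in the attractor (rank 2); the other successor 10 is not.

2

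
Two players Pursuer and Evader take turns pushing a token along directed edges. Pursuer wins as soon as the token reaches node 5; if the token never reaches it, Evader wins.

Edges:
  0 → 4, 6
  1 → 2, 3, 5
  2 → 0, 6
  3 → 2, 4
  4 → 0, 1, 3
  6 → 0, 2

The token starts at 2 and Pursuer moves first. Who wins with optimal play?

Track states (vertex, player-to-move).
A0 = {(5,Pursuer), (5,Evader)}
A1: add {(1,Pursuer)}.
A2 = A1; e.g. (0,Pursuer) stays out. (2,Pursuer) never enters ⇒ Evader avoids the target.

Evader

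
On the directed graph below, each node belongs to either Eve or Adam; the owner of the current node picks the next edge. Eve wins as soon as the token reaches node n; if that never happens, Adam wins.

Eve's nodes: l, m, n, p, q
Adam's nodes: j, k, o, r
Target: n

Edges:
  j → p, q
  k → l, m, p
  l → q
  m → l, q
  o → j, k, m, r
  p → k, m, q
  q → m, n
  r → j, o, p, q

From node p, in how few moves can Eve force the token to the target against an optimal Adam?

A0 = {n}
A1: add {q} — q (Eve) has q→n.
A2: add {l, m, p} — l (Eve) has l→q; m (Eve) has m→q; p (Eve) has p→q.
p enters the attractor at level 2, so Eve can force the target in 2 moves from there.

2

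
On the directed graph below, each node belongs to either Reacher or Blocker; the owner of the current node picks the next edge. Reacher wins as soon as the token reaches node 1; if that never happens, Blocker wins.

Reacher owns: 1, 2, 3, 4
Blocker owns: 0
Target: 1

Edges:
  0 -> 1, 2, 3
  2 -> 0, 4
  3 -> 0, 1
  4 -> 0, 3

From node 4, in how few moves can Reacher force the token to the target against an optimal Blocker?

A0 = {1}
A1: add {3} — 3 (Reacher) has 3→1.
A2: add {4} — 4 (Reacher) has 4→3.
4 enters the attractor at level 2, so Reacher can force the target in 2 moves from there.

2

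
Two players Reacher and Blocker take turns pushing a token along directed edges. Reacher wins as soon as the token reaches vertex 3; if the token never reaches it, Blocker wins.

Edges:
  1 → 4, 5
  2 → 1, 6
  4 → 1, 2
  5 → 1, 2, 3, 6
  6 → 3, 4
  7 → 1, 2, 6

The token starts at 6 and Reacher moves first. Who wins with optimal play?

Track states (vertex, player-to-move).
A0 = {(3,Reacher), (3,Blocker)}
A1: add {(5,Reacher), (6,Reacher)}.
(6,Reacher) ∈ A1 ⇒ Reacher forces the target.

Reacher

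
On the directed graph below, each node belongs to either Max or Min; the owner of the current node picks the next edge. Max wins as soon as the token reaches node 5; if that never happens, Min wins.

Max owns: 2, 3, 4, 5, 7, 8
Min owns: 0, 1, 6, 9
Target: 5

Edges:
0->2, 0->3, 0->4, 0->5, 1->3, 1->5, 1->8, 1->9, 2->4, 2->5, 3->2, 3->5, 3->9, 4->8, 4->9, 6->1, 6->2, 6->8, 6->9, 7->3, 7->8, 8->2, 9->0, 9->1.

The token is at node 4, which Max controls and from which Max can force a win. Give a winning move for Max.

8

A0 = {5}
A1: add {2, 3} — 2 (Max) has 2→5; 3 (Max) has 3→5.
A2: add {7, 8} — 7 (Max) has 7→3; 8 (Max) has 8→2.
A3: add {4} — 4 (Max) has 4→8.
A4: add {0} — 0 (Min): all of {2, 3, 4, 5} already in.
A5 = A4; e.g. 1 (Min) can still go to 9. Fixed point.
From 4, successor 8 is in the attractor (rank 2); the other successor 9 is not.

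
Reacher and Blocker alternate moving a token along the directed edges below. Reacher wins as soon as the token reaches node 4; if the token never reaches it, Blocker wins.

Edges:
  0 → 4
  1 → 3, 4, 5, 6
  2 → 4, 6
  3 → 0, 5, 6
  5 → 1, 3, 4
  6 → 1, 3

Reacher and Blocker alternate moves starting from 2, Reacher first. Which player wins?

Track states (vertex, player-to-move).
A0 = {(4,Reacher), (4,Blocker)}
A1: add {(0,Reacher), (0,Blocker), (1,Reacher), (2,Reacher), (5,Reacher)}.
(2,Reacher) ∈ A1 ⇒ Reacher forces the target.

Reacher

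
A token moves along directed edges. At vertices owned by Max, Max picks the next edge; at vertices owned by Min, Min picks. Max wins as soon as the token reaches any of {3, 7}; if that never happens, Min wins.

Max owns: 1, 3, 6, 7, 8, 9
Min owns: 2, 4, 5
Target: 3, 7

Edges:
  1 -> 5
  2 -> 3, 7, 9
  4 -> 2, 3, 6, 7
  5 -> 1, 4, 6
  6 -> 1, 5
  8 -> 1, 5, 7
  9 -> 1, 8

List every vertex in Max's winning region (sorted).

A0 = {3, 7}
A1: add {8} — 8 (Max) has 8→7.
A2: add {9} — 9 (Max) has 9→8.
A3: add {2} — 2 (Min): all of {3, 7, 9} already in.
A4 = A3; e.g. 1 (Max) has no edge into A3. Fixed point.
Max's winning region = {2, 3, 7, 8, 9}.

2, 3, 7, 8, 9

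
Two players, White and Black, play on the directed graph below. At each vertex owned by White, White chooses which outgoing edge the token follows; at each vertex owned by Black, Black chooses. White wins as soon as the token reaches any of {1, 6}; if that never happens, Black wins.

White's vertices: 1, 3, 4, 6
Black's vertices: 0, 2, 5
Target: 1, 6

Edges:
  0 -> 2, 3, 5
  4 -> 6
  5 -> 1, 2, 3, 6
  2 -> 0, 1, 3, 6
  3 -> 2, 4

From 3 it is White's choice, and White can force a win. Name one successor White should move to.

A0 = {1, 6}
A1: add {4} — 4 (White) has 4→6.
A2: add {3} — 3 (White) has 3→4.
A3 = A2; e.g. 0 (Black) can still go to 2. Fixed point.
From 3, successor 4 is in the attractor (rank 1); the other successor 2 is not.

4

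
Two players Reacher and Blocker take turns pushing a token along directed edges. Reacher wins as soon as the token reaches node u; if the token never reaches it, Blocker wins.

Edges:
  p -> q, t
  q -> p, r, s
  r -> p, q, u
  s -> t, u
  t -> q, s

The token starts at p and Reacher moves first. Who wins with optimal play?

Track states (vertex, player-to-move).
A0 = {(u,Reacher), (u,Blocker)}
A1: add {(r,Reacher), (s,Reacher)}.
A2 = A1; e.g. (p,Reacher) stays out. (p,Reacher) never enters ⇒ Blocker avoids the target.

Blocker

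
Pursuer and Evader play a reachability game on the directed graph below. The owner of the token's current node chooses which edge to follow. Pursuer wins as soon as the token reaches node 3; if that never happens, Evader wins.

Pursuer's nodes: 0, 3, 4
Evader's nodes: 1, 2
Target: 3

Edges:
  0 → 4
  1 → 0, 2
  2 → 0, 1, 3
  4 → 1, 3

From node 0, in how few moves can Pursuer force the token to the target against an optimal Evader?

A0 = {3}
A1: add {4} — 4 (Pursuer) has 4→3.
A2: add {0} — 0 (Pursuer) has 0→4.
A3 = A2; e.g. 1 (Evader) can still go to 2. Fixed point.
0 enters the attractor at level 2, so Pursuer can force the target in 2 moves from there.

2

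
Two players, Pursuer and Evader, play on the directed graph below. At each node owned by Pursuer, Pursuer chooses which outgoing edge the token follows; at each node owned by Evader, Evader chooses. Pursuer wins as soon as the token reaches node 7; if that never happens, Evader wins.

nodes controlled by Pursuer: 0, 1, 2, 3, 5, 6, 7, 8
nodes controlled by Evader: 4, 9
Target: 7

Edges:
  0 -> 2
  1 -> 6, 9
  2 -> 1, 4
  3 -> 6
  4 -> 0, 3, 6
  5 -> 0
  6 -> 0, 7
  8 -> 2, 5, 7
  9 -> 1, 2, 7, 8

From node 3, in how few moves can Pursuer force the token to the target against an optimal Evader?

A0 = {7}
A1: add {6, 8} — 6 (Pursuer) has 6→7; 8 (Pursuer) has 8→7.
A2: add {1, 3} — 1 (Pursuer) has 1→6; 3 (Pursuer) has 3→6.
3 enters the attractor at level 2, so Pursuer can force the target in 2 moves from there.

2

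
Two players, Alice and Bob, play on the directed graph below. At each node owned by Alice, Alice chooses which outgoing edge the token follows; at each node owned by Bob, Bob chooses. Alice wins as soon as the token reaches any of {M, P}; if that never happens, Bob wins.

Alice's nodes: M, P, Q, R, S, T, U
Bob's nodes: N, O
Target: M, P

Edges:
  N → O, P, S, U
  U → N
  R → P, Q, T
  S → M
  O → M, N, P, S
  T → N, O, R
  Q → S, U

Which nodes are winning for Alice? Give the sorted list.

A0 = {M, P}
A1: add {R, S} — R (Alice) has R→P; S (Alice) has S→M.
A2: add {Q, T} — Q (Alice) has Q→S; T (Alice) has T→R.
A3 = A2; e.g. N (Bob) can still go to O. Fixed point.
Alice's winning region = {M, P, Q, R, S, T}.

M, P, Q, R, S, T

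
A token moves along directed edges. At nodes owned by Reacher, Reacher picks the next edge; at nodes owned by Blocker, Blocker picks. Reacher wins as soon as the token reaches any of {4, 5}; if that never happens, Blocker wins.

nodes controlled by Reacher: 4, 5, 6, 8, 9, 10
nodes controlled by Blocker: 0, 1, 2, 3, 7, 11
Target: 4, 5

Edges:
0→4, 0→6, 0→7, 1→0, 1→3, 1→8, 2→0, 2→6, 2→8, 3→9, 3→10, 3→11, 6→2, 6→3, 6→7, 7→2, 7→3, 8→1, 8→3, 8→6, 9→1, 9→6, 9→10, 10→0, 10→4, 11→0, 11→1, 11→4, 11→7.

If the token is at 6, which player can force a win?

A0 = {4, 5}
A1: add {10} — 10 (Reacher) has 10→4.
A2: add {9} — 9 (Reacher) has 9→10.
A3 = A2; e.g. 0 (Blocker) can still go to 6. Fixed point.
6 never enters the attractor, so Blocker can avoid the target forever.

Blocker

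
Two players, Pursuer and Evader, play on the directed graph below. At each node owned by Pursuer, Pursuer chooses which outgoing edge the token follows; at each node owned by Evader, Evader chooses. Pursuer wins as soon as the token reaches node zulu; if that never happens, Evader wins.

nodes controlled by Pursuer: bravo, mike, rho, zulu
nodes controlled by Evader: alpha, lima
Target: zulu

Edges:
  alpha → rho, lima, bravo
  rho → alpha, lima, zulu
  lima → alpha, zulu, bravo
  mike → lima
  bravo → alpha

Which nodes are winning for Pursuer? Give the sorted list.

A0 = {zulu}
A1: add {rho} — rho (Pursuer) has rho→zulu.
A2 = A1; e.g. alpha (Evader) can still go to lima. Fixed point.
Pursuer's winning region = {rho, zulu}.

rho, zulu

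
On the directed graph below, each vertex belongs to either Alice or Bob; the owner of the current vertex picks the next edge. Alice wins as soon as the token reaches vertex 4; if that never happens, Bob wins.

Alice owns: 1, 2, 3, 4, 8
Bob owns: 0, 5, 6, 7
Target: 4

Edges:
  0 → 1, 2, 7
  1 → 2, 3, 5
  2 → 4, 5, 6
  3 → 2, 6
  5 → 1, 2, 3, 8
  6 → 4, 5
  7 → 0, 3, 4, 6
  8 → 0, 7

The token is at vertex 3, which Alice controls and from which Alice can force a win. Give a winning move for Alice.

A0 = {4}
A1: add {2} — 2 (Alice) has 2→4.
A2: add {1, 3} — 1 (Alice) has 1→2; 3 (Alice) has 3→2.
A3 = A2; e.g. 0 (Bob) can still go to 7. Fixed point.
From 3, successor 2 is in the attractor (rank 1); the other successor 6 is not.

2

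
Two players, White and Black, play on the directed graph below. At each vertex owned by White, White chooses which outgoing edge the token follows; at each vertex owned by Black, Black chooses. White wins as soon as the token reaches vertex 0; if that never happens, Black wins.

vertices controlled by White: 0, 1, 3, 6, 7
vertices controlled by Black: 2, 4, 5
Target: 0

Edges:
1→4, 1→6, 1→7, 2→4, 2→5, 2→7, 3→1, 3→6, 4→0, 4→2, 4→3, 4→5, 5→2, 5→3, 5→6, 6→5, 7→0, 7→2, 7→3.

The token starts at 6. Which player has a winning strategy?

Black

A0 = {0}
A1: add {7} — 7 (White) has 7→0.
A2: add {1} — 1 (White) has 1→7.
A3: add {3} — 3 (White) has 3→1.
A4 = A3; e.g. 2 (Black) can still go to 4. Fixed point.
6 never enters the attractor, so Black can avoid the target forever.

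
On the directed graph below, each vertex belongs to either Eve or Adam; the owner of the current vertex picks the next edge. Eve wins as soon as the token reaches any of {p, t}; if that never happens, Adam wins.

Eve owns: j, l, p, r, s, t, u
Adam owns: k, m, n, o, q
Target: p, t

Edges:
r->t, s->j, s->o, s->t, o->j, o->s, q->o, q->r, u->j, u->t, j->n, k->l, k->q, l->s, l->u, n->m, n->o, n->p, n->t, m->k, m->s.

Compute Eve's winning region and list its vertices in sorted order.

l, p, r, s, t, u

A0 = {p, t}
A1: add {r, s, u} — r (Eve) has r→t; s (Eve) has s→t; u (Eve) has u→t.
A2: add {l} — l (Eve) has l→s.
A3 = A2; e.g. j (Eve) has no edge into A2. Fixed point.
Eve's winning region = {l, p, r, s, t, u}.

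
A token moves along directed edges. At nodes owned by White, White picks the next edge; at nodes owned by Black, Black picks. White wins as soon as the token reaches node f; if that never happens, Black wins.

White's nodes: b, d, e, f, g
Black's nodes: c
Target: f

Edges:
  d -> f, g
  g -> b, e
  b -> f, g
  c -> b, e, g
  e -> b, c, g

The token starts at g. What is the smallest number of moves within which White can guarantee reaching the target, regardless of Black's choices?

2

A0 = {f}
A1: add {b, d} — b (White) has b→f; d (White) has d→f.
A2: add {e, g} — e (White) has e→b; g (White) has g→b.
g enters the attractor at level 2, so White can force the target in 2 moves from there.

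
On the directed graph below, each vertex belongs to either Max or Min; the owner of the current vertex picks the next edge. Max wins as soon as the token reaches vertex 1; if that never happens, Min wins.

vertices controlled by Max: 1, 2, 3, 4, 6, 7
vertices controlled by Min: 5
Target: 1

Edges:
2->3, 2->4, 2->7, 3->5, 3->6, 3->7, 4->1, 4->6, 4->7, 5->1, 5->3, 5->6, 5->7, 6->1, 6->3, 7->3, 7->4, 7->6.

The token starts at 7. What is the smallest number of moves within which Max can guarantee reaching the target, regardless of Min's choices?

2

A0 = {1}
A1: add {4, 6} — 4 (Max) has 4→1; 6 (Max) has 6→1.
A2: add {2, 3, 7} — 2 (Max) has 2→4; 3 (Max) has 3→6; 7 (Max) has 7→4.
7 enters the attractor at level 2, so Max can force the target in 2 moves from there.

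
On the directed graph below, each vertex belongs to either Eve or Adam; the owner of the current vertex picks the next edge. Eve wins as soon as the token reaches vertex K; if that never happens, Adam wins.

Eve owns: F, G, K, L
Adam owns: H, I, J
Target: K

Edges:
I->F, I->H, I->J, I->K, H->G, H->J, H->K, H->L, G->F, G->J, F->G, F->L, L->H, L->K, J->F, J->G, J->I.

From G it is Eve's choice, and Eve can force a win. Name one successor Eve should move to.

F

A0 = {K}
A1: add {L} — L (Eve) has L→K.
A2: add {F} — F (Eve) has F→L.
A3: add {G} — G (Eve) has G→F.
A4 = A3; e.g. H (Adam) can still go to J. Fixed point.
From G, successor F is in the attractor (rank 2); the other successor J is not.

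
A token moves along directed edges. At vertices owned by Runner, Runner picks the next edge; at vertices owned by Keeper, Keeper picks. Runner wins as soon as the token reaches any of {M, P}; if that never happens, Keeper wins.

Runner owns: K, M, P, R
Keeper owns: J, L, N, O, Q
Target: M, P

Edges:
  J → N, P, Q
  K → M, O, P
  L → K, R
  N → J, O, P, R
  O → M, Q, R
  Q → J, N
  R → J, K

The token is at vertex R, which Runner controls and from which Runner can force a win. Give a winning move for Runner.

A0 = {M, P}
A1: add {K} — K (Runner) has K→M.
A2: add {R} — R (Runner) has R→K.
A3: add {L} — L (Keeper): all of {K, R} already in.
A4 = A3; e.g. J (Keeper) can still go to N. Fixed point.
From R, successor K is in the attractor (rank 1); the other successor J is not.

K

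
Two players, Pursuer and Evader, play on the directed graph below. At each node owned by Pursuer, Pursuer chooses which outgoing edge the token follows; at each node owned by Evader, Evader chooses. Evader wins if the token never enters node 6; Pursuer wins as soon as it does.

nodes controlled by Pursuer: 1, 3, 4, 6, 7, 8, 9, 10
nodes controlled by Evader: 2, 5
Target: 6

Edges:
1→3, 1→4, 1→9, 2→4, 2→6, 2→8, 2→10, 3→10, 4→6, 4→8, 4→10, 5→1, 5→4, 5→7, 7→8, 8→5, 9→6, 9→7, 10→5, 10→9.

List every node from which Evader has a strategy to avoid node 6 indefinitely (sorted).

2, 5, 7, 8

A0 = {6}
A1: add {4, 9} — 4 (Pursuer) has 4→6; 9 (Pursuer) has 9→6.
A2: add {1, 10} — 1 (Pursuer) has 1→4; 10 (Pursuer) has 10→9.
A3: add {3} — 3 (Pursuer) has 3→10.
A4 = A3; e.g. 2 (Evader) can still go to 8. Fixed point.
Pursuer's attractor = {1, 3, 4, 6, 9, 10}; Evader avoids the target exactly from the complement.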